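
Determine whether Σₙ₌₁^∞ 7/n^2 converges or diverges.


p-series test: Σ c/n^p converges if p > 1, diverges if p ≤ 1 (constant c > 0 doesn't affect convergence).
p = 2
2 > 1 → CONVERGES

Converges (p = 2 > 1)


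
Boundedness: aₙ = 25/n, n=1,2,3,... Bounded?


a₁ = 25, a₂ = 25/2, a₃ = 25/3, ...
0 < aₙ ≤ 25 for all n ≥ 1
Lower bound: 0, Upper bound: 25
The sequence IS bounded

Bounded (0 < aₙ ≤ 25)


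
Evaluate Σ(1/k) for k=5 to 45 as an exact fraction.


Σₖ₌5^45 1/k = 1/5 + 1/6 + 1/7 + ... + 1/45
= 3110637032899029427/1345655451257488800
≈ 2.3116

Sum = 3110637032899029427/1345655451257488800 ≈ 2.3116


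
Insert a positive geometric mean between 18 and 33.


GM = √(18×33) = √594 = 24.3721

GM = 24.3721


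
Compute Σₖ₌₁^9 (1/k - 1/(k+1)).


Telescoping: adjacent terms cancel.
= 1/1 - 1/10
= 1 - 1/10 = 9/10

Sum = 9/10


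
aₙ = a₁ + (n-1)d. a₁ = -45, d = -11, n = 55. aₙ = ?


aₙ = a₁ + (n-1)d
= -45 + (55-1)×-11
= -45 - 594
= -639

a_55 = -639


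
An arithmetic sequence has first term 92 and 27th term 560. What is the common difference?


d = (aₙ - a₁)/(n-1)
= (560 - 92)/(27-1)
= 468/26 = 18

d = 18


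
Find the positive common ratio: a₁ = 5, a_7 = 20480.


r^(n-1) = aₙ/a₁
r^6 = 20480/5 = 4096
r = 4096^(1/6)
= ±4; taking r > 0 gives r = 4

r = 4


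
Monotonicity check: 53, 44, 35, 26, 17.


Differences: -9, -9, -9, -9
All differences < 0 → strictly DECREASING

Monotonically decreasing


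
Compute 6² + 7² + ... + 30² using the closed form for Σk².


Σₖ₌6^30 k² = Σₖ₌₁^30 k² − Σₖ₌₁^5 k²
= 30·31·61/6 − 5·6·11/6
= 9455 − 55 = 9400

Σk² = 9400


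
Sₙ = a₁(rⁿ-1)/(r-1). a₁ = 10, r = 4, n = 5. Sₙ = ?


Sₙ = 10×(4^5 - 1)/(4 - 1)
= 10×(1024 - 1)/3
= 10×1023/3
= 3410

S_5 = 3410


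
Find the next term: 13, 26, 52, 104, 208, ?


Pattern: geometric (r=2)
Terms: 13, 26, 52, 104, 208
Next term = 416

Next term = 416


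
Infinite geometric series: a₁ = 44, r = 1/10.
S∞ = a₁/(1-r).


S∞ = a₁/(1-r) = 44/(1 - 1/10)
= 44/(9/10)
= 440/9

S∞ = 440/9


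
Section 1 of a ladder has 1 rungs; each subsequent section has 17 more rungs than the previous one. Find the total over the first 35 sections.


aₙ = 1 + (35-1)×17 = 579
Sₙ = n(a₁+aₙ)/2 = 35×(1+579)/2
= 35×580/2 = 10150

S_35 = 10150


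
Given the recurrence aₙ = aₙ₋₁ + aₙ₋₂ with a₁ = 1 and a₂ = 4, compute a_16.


Computing iteratively: 1, 4, 5, 9, 14, 23, 37, 60, 97, 157, 254, 411, ...
a_16 = 2817

a_16 = 2817


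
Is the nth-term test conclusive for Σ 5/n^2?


lim(n→∞) 5/n^2 = 0
lim aₙ = 0 → nth-term test is INCONCLUSIVE
(Need other tests; this is actually a convergent p-series with p=2 > 1)

Inconclusive (lim aₙ = 0; need another test)


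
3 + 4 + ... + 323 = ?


Σₖ₌3^323 k = Σₖ₌₁^323 k − Σₖ₌₁^2 k
= 323·324/2 − 2·3/2
= 52326 − 3 = 52323

Σk = 52323


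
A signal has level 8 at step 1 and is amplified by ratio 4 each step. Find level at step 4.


aₙ = a₁·r^(n-1)
= 8×4^3
= 8×64
= 512

a_4 = 512


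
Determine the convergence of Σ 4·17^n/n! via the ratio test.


aₙ = 4·17^n/n!
a_{n+1}/aₙ = 17^(n+1)/(n+1)! × n!/17^n  (constant 4 cancels)
= 17/(n+1)
L = lim(n→∞) 17/(n+1) = 0
L < 1 → series CONVERGES

Converges (ratio test: L = 0 < 1)


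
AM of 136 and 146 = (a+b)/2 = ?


AM = (136 + 146)/2 = 282/2 = 141

AM = 141


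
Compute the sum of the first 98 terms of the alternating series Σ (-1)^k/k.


S = -1 + 1/2 - 1/3 + 1/4 - 1/5 + 1/6 - 1/7 + 1/8 ± ...
= -0.6881
(Full series converges to -ln(2) ≈ -0.6931)

S_98 = -0.6881


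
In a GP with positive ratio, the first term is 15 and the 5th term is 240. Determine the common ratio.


r^(n-1) = aₙ/a₁
r^4 = 240/15 = 16
r = 16^(1/4)
= ±2; taking r > 0 gives r = 2

r = 2


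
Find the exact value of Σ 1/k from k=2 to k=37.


Σₖ₌2^37 1/k = 1/2 + 1/3 + 1/4 + ... + 1/37
= 1555077795250633/485721041551200
≈ 3.2016

Sum = 1555077795250633/485721041551200 ≈ 3.2016


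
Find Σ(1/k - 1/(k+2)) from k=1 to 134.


Telescoping with gap 2: two head and two tail terms survive.
= (1 + 1/2) - (1/135 + 1/136)
= 3/2 - 1/135 - 1/136 = 27269/18360

Sum = 27269/18360


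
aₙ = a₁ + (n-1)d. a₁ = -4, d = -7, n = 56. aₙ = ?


aₙ = a₁ + (n-1)d
= -4 + (56-1)×-7
= -4 - 385
= -389

a_56 = -389


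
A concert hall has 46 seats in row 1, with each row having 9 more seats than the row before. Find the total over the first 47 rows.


aₙ = 46 + (47-1)×9 = 460
Sₙ = n(a₁+aₙ)/2 = 47×(46+460)/2
= 47×506/2 = 11891

S_47 = 11891


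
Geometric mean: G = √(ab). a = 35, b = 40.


GM = √(35×40) = √1400 = 37.4166

GM = 37.4166


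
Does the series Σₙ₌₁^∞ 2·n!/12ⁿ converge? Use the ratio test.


aₙ = 2·n!/12^n
a_{n+1}/aₙ = (n+1)!/12^(n+1) × 12^n/n!  (constant 2 cancels)
= (n+1)/12
L = lim(n→∞) (n+1)/12 = ∞
L > 1 → series DIVERGES

Diverges (ratio test: L = ∞ > 1)


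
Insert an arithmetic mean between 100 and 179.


AM = (100 + 179)/2 = 279/2 = 139.5

AM = 139.5


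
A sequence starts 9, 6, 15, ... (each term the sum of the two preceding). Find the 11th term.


Computing iteratively: 9, 6, 15, 21, 36, 57, 93, 150, 243, 393, 636
a_11 = 636

a_11 = 636


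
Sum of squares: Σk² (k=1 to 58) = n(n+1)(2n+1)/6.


n = 58
n(n+1)(2n+1)/6 = 58×59×117/6
= 400374/6 = 66729

Σk² = 66729


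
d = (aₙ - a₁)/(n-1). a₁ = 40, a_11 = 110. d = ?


d = (aₙ - a₁)/(n-1)
= (110 - 40)/(11-1)
= 70/10 = 7

d = 7


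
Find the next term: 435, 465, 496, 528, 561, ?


Pattern: triangular numbers: n(n+1)/2
Terms: 435, 465, 496, 528, 561
Next term = 595

Next term = 595


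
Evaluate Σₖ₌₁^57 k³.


n(n+1)/2 = 57×58/2 = 1653
Σk³ = 1653² = 2732409

Σk³ = 2732409


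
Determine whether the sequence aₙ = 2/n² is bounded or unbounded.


a₁ = 2, a₂ = 2/4, a₃ = 2/9, ...
0 < aₙ ≤ 2 for all n ≥ 1
The sequence IS bounded

Bounded (0 < aₙ ≤ 2)


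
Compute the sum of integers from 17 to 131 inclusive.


Σₖ₌17^131 k = Σₖ₌₁^131 k − Σₖ₌₁^16 k
= 131·132/2 − 16·17/2
= 8646 − 136 = 8510

Σk = 8510


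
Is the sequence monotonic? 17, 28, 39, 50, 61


Differences: 11, 11, 11, 11
All differences > 0 → strictly INCREASING

Monotonically increasing


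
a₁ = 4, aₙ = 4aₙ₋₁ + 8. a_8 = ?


Computing step by step:
a_1 = 4
a_2 = 24
a_3 = 104
a_4 = 424
a_5 = 1704
a_6 = 6824
a_7 = 27304
a_8 = 109224


a_8 = 109224


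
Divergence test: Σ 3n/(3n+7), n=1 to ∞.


lim(n→∞) 3n/(3n+7) = 3/3 = 1  (divide numerator and denominator by n)
lim aₙ = 1 ≠ 0 → series DIVERGES

Diverges (lim aₙ = 1 ≠ 0)


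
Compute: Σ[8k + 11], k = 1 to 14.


Σ(8k+11) = 8·Σk + 11·n
= 8·105 + 11·14
= 840 + 154 = 994

Σ = 994


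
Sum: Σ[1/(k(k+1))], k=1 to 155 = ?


1/(k(k+1)) = 1/k - 1/(k+1) (partial fractions)
Telescoping: Σ = 1 - 1/156 = 155/156

Sum = 155/156


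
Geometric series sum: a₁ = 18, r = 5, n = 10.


Sₙ = 18×(5^10 - 1)/(5 - 1)
= 18×(9765625 - 1)/4
= 18×9765624/4
= 43945308

S_10 = 43945308


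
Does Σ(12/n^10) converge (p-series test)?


p-series test: Σ c/n^p converges if p > 1, diverges if p ≤ 1 (constant c > 0 doesn't affect convergence).
p = 10
10 > 1 → CONVERGES

Converges (p = 10 > 1)


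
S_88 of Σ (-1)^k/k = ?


S = -1 + 1/2 - 1/3 + 1/4 - 1/5 + 1/6 - 1/7 + 1/8 ± ...
= -0.6875
(Full series converges to -ln(2) ≈ -0.6931)

S_88 = -0.6875


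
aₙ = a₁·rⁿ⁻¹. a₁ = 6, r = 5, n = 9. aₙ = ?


aₙ = a₁·r^(n-1)
= 6×5^8
= 6×390625
= 2343750

a_9 = 2343750


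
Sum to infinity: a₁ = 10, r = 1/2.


S∞ = a₁/(1-r) = 10/(1 - 1/2)
= 10/(1/2)
= 20

S∞ = 20


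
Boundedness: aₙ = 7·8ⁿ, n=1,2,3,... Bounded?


aₙ = 7·8ⁿ → as n→∞, aₙ→∞ (since base 8 > 1)
No finite upper bound exists
The sequence is UNBOUNDED

Unbounded (aₙ → ∞ as n → ∞)


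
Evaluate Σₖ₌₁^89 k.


n(n+1)/2 = 89×90/2 = 8010/2 = 4005

Σk = 4005


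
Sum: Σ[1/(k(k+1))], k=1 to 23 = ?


1/(k(k+1)) = 1/k - 1/(k+1) (partial fractions)
Telescoping: Σ = 1 - 1/24 = 23/24

Sum = 23/24


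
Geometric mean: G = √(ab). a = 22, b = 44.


GM = √(22×44) = √968 = 31.1127

GM = 31.1127


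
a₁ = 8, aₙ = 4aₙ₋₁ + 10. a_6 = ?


Computing step by step:
a_1 = 8
a_2 = 42
a_3 = 178
a_4 = 722
a_5 = 2898
a_6 = 11602


a_6 = 11602


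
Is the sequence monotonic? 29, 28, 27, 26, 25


Differences: -1, -1, -1, -1
All differences < 0 → strictly DECREASING

Monotonically decreasing


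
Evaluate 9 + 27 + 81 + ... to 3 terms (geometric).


Sₙ = 9×(3^3 - 1)/(3 - 1)
= 9×(27 - 1)/2
= 9×26/2
= 117

S_3 = 117


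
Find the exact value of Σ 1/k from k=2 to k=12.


Σₖ₌2^12 1/k = 1/2 + 1/3 + 1/4 + ... + 1/12
= 58301/27720
≈ 2.1032

Sum = 58301/27720 ≈ 2.1032


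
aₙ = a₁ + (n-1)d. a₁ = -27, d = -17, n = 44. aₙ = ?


aₙ = a₁ + (n-1)d
= -27 + (44-1)×-17
= -27 - 731
= -758

a_44 = -758


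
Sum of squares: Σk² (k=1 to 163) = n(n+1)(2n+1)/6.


n = 163
n(n+1)(2n+1)/6 = 163×164×327/6
= 8741364/6 = 1456894

Σk² = 1456894


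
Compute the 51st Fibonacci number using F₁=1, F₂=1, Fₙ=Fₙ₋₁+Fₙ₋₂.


Fibonacci sequence: 1, 1, 2, 3, 5, 8, 13, 21, 34, 55, 89, ...
F(51) = 20365011074

F(51) = 20365011074


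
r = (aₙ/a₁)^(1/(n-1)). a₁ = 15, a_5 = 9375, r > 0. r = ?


r^(n-1) = aₙ/a₁
r^4 = 9375/15 = 625
r = 625^(1/4)
= ±5; taking r > 0 gives r = 5

r = 5


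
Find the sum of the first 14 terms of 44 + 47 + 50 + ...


aₙ = 44 + (14-1)×3 = 83
Sₙ = n(a₁+aₙ)/2 = 14×(44+83)/2
= 14×127/2 = 889

S_14 = 889


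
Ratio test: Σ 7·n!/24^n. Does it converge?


aₙ = 7·n!/24^n
a_{n+1}/aₙ = (n+1)!/24^(n+1) × 24^n/n!  (constant 7 cancels)
= (n+1)/24
L = lim(n→∞) (n+1)/24 = ∞
L > 1 → series DIVERGES

Diverges (ratio test: L = ∞ > 1)


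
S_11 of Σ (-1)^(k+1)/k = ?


S = 1 - 1/2 + 1/3 - 1/4 + 1/5 - 1/6 + 1/7 - 1/8 ± ...
= 0.7365
(Full series converges to +ln(2) ≈ +0.6931)

S_11 = 0.7365


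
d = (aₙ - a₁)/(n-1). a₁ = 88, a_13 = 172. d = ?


d = (aₙ - a₁)/(n-1)
= (172 - 88)/(13-1)
= 84/12 = 7

d = 7


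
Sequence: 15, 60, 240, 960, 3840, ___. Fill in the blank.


Pattern: geometric (r=4)
Terms: 15, 60, 240, 960, 3840
Next term = 15360

Next term = 15360


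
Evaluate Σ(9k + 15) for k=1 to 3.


Σ(9k+15) = 9·Σk + 15·n
= 9·6 + 15·3
= 54 + 45 = 99

Σ = 99


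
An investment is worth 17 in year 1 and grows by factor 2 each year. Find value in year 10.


aₙ = a₁·r^(n-1)
= 17×2^9
= 17×512
= 8704

a_10 = 8704


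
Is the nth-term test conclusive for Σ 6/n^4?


lim(n→∞) 6/n^4 = 0
lim aₙ = 0 → nth-term test is INCONCLUSIVE
(Need other tests; this is actually a convergent p-series with p=4 > 1)

Inconclusive (lim aₙ = 0; need another test)


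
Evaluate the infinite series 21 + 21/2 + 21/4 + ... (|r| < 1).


S∞ = a₁/(1-r) = 21/(1 - 1/2)
= 21/(1/2)
= 42

S∞ = 42


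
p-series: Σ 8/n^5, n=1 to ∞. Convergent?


p-series test: Σ c/n^p converges if p > 1, diverges if p ≤ 1 (constant c > 0 doesn't affect convergence).
p = 5
5 > 1 → CONVERGES

Converges (p = 5 > 1)


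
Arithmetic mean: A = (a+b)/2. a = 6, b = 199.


AM = (6 + 199)/2 = 205/2 = 102.5

AM = 102.5


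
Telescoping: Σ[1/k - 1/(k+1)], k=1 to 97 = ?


Telescoping: adjacent terms cancel.
= 1/1 - 1/98
= 1 - 1/98 = 97/98

Sum = 97/98


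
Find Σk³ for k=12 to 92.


Σₖ₌12^92 k³ = [92·93/2]² − [11·12/2]²
= 18301284 − 4356 = 18296928

Σk³ = 18296928


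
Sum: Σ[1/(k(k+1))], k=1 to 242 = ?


1/(k(k+1)) = 1/k - 1/(k+1) (partial fractions)
Telescoping: Σ = 1 - 1/243 = 242/243

Sum = 242/243


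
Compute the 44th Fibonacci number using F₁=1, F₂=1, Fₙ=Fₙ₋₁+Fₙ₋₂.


Fibonacci sequence: 1, 1, 2, 3, 5, 8, 13, 21, 34, 55, 89, ...
F(44) = 701408733

F(44) = 701408733


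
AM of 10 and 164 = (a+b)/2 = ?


AM = (10 + 164)/2 = 174/2 = 87

AM = 87


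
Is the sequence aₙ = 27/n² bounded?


a₁ = 27, a₂ = 27/4, a₃ = 27/9, ...
0 < aₙ ≤ 27 for all n ≥ 1
The sequence IS bounded

Bounded (0 < aₙ ≤ 27)


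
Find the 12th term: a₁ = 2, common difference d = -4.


aₙ = a₁ + (n-1)d
= 2 + (12-1)×-4
= 2 - 44
= -42

a_12 = -42


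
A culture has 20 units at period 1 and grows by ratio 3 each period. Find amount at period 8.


aₙ = a₁·r^(n-1)
= 20×3^7
= 20×2187
= 43740

a_8 = 43740


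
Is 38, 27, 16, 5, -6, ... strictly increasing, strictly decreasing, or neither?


Differences: -11, -11, -11, -11
All differences < 0 → strictly DECREASING

Monotonically decreasing


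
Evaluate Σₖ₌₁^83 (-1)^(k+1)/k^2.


S = 1 - 1/4 + 1/9 - 1/16 + 1/25 - 1/36 + 1/49 - 1/64 ± ...
= 0.8225
(Full series converges to +π²/12 ≈ +0.8225)

S_83 = 0.8225


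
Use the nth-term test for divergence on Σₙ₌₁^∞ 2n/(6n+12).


lim(n→∞) 2n/(6n+12) = 2/6 = 1/3  (divide numerator and denominator by n)
lim aₙ = 1/3 ≠ 0 → series DIVERGES

Diverges (lim aₙ = 1/3 ≠ 0)


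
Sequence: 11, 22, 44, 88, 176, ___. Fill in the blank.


Pattern: geometric (r=2)
Terms: 11, 22, 44, 88, 176
Next term = 352

Next term = 352


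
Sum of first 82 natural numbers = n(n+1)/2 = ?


n(n+1)/2 = 82×83/2 = 6806/2 = 3403

Σk = 3403


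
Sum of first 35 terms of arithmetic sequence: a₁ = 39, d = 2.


aₙ = 39 + (35-1)×2 = 107
Sₙ = n(a₁+aₙ)/2 = 35×(39+107)/2
= 35×146/2 = 2555

S_35 = 2555


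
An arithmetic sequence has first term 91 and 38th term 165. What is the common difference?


d = (aₙ - a₁)/(n-1)
= (165 - 91)/(38-1)
= 74/37 = 2

d = 2


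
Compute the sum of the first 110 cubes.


n(n+1)/2 = 110×111/2 = 6105
Σk³ = 6105² = 37271025

Σk³ = 37271025


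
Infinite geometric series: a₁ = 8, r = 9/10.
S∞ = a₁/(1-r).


S∞ = a₁/(1-r) = 8/(1 - 9/10)
= 8/(1/10)
= 80

S∞ = 80


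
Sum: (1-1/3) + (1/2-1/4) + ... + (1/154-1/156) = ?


Telescoping with gap 2: two head and two tail terms survive.
= (1 + 1/2) - (1/155 + 1/156)
= 3/2 - 1/155 - 1/156 = 35959/24180

Sum = 35959/24180


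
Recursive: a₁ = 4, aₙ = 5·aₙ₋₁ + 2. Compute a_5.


Computing step by step:
a_1 = 4
a_2 = 22
a_3 = 112
a_4 = 562
a_5 = 2812


a_5 = 2812


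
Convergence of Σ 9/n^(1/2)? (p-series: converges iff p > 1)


p-series test: Σ c/n^p converges if p > 1, diverges if p ≤ 1 (constant c > 0 doesn't affect convergence).
p = 1/2
1/2 ≤ 1 → DIVERGES

Diverges (p = 1/2 ≤ 1)


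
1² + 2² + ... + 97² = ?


n = 97
n(n+1)(2n+1)/6 = 97×98×195/6
= 1853670/6 = 308945

Σk² = 308945


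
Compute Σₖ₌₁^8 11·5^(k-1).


Sₙ = 11×(5^8 - 1)/(5 - 1)
= 11×(390625 - 1)/4
= 11×390624/4
= 1074216

S_8 = 1074216


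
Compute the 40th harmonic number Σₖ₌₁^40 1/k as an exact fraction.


H_40 = 1/1 + 1/2 + 1/3 + ... + 1/40
= 2078178381193813/485721041551200
≈ 4.2785

H_40 = 2078178381193813/485721041551200 ≈ 4.2785


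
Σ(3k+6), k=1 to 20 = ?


Σ(3k+6) = 3·Σk + 6·n
= 3·210 + 6·20
= 630 + 120 = 750

Σ = 750


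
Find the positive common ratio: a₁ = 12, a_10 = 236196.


r^(n-1) = aₙ/a₁
r^9 = 236196/12 = 19683
r = 19683^(1/9)
= 3

r = 3


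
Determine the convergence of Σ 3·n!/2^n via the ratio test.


aₙ = 3·n!/2^n
a_{n+1}/aₙ = (n+1)!/2^(n+1) × 2^n/n!  (constant 3 cancels)
= (n+1)/2
L = lim(n→∞) (n+1)/2 = ∞
L > 1 → series DIVERGES

Diverges (ratio test: L = ∞ > 1)


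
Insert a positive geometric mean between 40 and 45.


GM = √(40×45) = √1800 = 42.4264

GM = 42.4264


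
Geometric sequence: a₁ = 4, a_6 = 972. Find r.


r^(n-1) = aₙ/a₁
r^5 = 972/4 = 243
r = 243^(1/5)
= 3

r = 3


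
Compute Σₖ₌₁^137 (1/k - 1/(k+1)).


Telescoping: adjacent terms cancel.
= 1/1 - 1/138
= 1 - 1/138 = 137/138

Sum = 137/138


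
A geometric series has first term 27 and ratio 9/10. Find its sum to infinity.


S∞ = a₁/(1-r) = 27/(1 - 9/10)
= 27/(1/10)
= 270

S∞ = 270


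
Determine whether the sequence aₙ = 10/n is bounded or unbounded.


a₁ = 10, a₂ = 10/2, a₃ = 10/3, ...
0 < aₙ ≤ 10 for all n ≥ 1
Lower bound: 0, Upper bound: 10
The sequence IS bounded

Bounded (0 < aₙ ≤ 10)


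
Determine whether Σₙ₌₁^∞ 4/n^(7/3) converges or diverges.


p-series test: Σ c/n^p converges if p > 1, diverges if p ≤ 1 (constant c > 0 doesn't affect convergence).
p = 7/3
7/3 > 1 → CONVERGES

Converges (p = 7/3 > 1)


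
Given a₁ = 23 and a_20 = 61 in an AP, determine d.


d = (aₙ - a₁)/(n-1)
= (61 - 23)/(20-1)
= 38/19 = 2

d = 2


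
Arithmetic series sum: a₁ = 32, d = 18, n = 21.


aₙ = 32 + (21-1)×18 = 392
Sₙ = n(a₁+aₙ)/2 = 21×(32+392)/2
= 21×424/2 = 4452

S_21 = 4452


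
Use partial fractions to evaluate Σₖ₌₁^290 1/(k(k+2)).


1/(k(k+2)) = (1/2)·(1/k - 1/(k+2)) (partial fractions)
Telescoping: Σ = (1/2)·(1 + 1/2 - 1/291 - 1/292) = 126875/169944

Sum = 126875/169944


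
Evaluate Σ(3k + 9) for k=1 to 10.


Σ(3k+9) = 3·Σk + 9·n
= 3·55 + 9·10
= 165 + 90 = 255

Σ = 255


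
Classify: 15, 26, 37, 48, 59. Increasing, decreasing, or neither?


Differences: 11, 11, 11, 11
All differences > 0 → strictly INCREASING

Monotonically increasing


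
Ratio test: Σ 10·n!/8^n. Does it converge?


aₙ = 10·n!/8^n
a_{n+1}/aₙ = (n+1)!/8^(n+1) × 8^n/n!  (constant 10 cancels)
= (n+1)/8
L = lim(n→∞) (n+1)/8 = ∞
L > 1 → series DIVERGES

Diverges (ratio test: L = ∞ > 1)


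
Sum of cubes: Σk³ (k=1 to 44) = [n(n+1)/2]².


n(n+1)/2 = 44×45/2 = 990
Σk³ = 990² = 980100

Σk³ = 980100


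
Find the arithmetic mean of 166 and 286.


AM = (166 + 286)/2 = 452/2 = 226

AM = 226


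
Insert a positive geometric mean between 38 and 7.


GM = √(38×7) = √266 = 16.3095

GM = 16.3095


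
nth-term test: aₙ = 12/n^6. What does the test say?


lim(n→∞) 12/n^6 = 0
lim aₙ = 0 → nth-term test is INCONCLUSIVE
(Need other tests; this is actually a convergent p-series with p=6 > 1)

Inconclusive (lim aₙ = 0; need another test)


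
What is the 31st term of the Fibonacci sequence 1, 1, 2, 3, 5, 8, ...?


Fibonacci sequence: 1, 1, 2, 3, 5, 8, 13, 21, 34, 55, 89, ...
F(31) = 1346269

F(31) = 1346269


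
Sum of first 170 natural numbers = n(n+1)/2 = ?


n(n+1)/2 = 170×171/2 = 29070/2 = 14535

Σk = 14535


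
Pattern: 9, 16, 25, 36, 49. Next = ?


Pattern: perfect squares: n²
Terms: 9, 16, 25, 36, 49
Next term = 64

Next term = 64


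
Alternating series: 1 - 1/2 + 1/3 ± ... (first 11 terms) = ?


S = 1 - 1/2 + 1/3 - 1/4 + 1/5 - 1/6 + 1/7 - 1/8 ± ...
= 0.7365
(Full series converges to +ln(2) ≈ +0.6931)

S_11 = 0.7365


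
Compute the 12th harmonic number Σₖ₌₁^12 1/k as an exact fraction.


H_12 = 1/1 + 1/2 + 1/3 + ... + 1/12
= 86021/27720
≈ 3.1032

H_12 = 86021/27720 ≈ 3.1032


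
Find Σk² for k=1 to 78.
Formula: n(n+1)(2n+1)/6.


n = 78
n(n+1)(2n+1)/6 = 78×79×157/6
= 967434/6 = 161239

Σk² = 161239


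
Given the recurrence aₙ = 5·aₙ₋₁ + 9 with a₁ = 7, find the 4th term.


Computing step by step:
a_1 = 7
a_2 = 44
a_3 = 229
a_4 = 1154


a_4 = 1154


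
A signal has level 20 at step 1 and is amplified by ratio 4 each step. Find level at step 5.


aₙ = a₁·r^(n-1)
= 20×4^4
= 20×256
= 5120

a_5 = 5120


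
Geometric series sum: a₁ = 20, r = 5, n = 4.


Sₙ = 20×(5^4 - 1)/(5 - 1)
= 20×(625 - 1)/4
= 20×624/4
= 3120

S_4 = 3120


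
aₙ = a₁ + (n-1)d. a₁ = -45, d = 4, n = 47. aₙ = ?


aₙ = a₁ + (n-1)d
= -45 + (47-1)×4
= -45 + 184
= 139

a_47 = 139


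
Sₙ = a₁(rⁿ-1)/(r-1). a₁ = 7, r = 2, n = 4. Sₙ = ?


Sₙ = 7×(2^4 - 1)/(2 - 1)
= 7×(16 - 1)/1
= 7×15/1
= 105

S_4 = 105


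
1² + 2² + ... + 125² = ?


n = 125
n(n+1)(2n+1)/6 = 125×126×251/6
= 3953250/6 = 658875

Σk² = 658875


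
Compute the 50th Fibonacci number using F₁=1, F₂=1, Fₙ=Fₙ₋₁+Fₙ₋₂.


Fibonacci sequence: 1, 1, 2, 3, 5, 8, 13, 21, 34, 55, 89, ...
F(50) = 12586269025

F(50) = 12586269025


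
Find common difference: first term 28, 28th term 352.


d = (aₙ - a₁)/(n-1)
= (352 - 28)/(28-1)
= 324/27 = 12

d = 12


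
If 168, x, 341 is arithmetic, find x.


AM = (168 + 341)/2 = 509/2 = 254.5

AM = 254.5


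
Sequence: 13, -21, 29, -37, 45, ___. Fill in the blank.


Pattern: alternating sign, magnitude arithmetic (d=8)
Terms: 13, -21, 29, -37, 45
Next term = -53

Next term = -53


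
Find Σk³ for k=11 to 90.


Σₖ₌11^90 k³ = [90·91/2]² − [10·11/2]²
= 16769025 − 3025 = 16766000

Σk³ = 16766000


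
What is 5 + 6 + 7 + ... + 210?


Σₖ₌5^210 k = Σₖ₌₁^210 k − Σₖ₌₁^4 k
= 210·211/2 − 4·5/2
= 22155 − 10 = 22145

Σk = 22145


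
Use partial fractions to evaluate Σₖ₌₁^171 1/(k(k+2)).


1/(k(k+2)) = (1/2)·(1/k - 1/(k+2)) (partial fractions)
Telescoping: Σ = (1/2)·(1 + 1/2 - 1/172 - 1/173) = 44289/59512

Sum = 44289/59512


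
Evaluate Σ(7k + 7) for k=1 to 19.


Σ(7k+7) = 7·Σk + 7·n
= 7·190 + 7·19
= 1330 + 133 = 1463

Σ = 1463


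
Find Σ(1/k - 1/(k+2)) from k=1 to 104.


Telescoping with gap 2: two head and two tail terms survive.
= (1 + 1/2) - (1/105 + 1/106)
= 3/2 - 1/105 - 1/106 = 8242/5565

Sum = 8242/5565


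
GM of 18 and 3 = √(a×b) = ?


GM = √(18×3) = √54 = 7.3485

GM = 7.3485


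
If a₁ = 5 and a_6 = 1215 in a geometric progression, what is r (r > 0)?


r^(n-1) = aₙ/a₁
r^5 = 1215/5 = 243
r = 243^(1/5)
= 3

r = 3


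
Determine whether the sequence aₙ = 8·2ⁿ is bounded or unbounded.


aₙ = 8·2ⁿ → as n→∞, aₙ→∞ (since base 2 > 1)
No finite upper bound exists
The sequence is UNBOUNDED

Unbounded (aₙ → ∞ as n → ∞)


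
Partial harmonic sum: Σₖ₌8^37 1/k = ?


Σₖ₌8^37 1/k = 1/8 + 1/9 + 1/10 + ... + 1/37
= 111627652111399/69388720221600
≈ 1.6087

Sum = 111627652111399/69388720221600 ≈ 1.6087


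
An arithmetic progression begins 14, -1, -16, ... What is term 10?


aₙ = a₁ + (n-1)d
= 14 + (10-1)×-15
= 14 - 135
= -121

a_10 = -121


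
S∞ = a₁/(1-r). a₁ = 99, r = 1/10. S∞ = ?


S∞ = a₁/(1-r) = 99/(1 - 1/10)
= 99/(9/10)
= 110

S∞ = 110


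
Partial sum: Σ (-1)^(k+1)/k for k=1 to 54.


S = 1 - 1/2 + 1/3 - 1/4 + 1/5 - 1/6 + 1/7 - 1/8 ± ...
= 0.684
(Full series converges to +ln(2) ≈ +0.6931)

S_54 = 0.684


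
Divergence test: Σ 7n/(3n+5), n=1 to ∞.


lim(n→∞) 7n/(3n+5) = 7/3 = 7/3  (divide numerator and denominator by n)
lim aₙ = 7/3 ≠ 0 → series DIVERGES

Diverges (lim aₙ = 7/3 ≠ 0)


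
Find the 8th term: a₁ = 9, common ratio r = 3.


aₙ = a₁·r^(n-1)
= 9×3^7
= 9×2187
= 19683

a_8 = 19683


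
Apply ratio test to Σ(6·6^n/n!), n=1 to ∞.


aₙ = 6·6^n/n!
a_{n+1}/aₙ = 6^(n+1)/(n+1)! × n!/6^n  (constant 6 cancels)
= 6/(n+1)
L = lim(n→∞) 6/(n+1) = 0
L < 1 → series CONVERGES

Converges (ratio test: L = 0 < 1)


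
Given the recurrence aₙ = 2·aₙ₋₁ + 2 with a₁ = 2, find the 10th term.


Computing step by step:
a_1 = 2
a_2 = 6
a_3 = 14
a_4 = 30
a_5 = 62
a_6 = 126
a_7 = 254
a_8 = 510
a_9 = 1022
a_10 = 2046


a_10 = 2046


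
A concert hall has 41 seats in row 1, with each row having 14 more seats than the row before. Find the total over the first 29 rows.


aₙ = 41 + (29-1)×14 = 433
Sₙ = n(a₁+aₙ)/2 = 29×(41+433)/2
= 29×474/2 = 6873

S_29 = 6873


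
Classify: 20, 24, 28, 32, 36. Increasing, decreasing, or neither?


Differences: 4, 4, 4, 4
All differences > 0 → strictly INCREASING

Monotonically increasing


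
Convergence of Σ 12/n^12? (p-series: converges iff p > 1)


p-series test: Σ c/n^p converges if p > 1, diverges if p ≤ 1 (constant c > 0 doesn't affect convergence).
p = 12
12 > 1 → CONVERGES

Converges (p = 12 > 1)


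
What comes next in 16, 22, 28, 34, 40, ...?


Pattern: arithmetic (d=6)
Terms: 16, 22, 28, 34, 40
Next term = 46

Next term = 46


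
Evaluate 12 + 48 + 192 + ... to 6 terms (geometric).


Sₙ = 12×(4^6 - 1)/(4 - 1)
= 12×(4096 - 1)/3
= 12×4095/3
= 16380

S_6 = 16380


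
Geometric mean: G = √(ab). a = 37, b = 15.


GM = √(37×15) = √555 = 23.5584

GM = 23.5584


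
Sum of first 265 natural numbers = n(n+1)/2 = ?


n(n+1)/2 = 265×266/2 = 70490/2 = 35245

Σk = 35245


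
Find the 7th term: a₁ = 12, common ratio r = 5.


aₙ = a₁·r^(n-1)
= 12×5^6
= 12×15625
= 187500

a_7 = 187500


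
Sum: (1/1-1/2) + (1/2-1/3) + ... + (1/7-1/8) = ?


Telescoping: adjacent terms cancel.
= 1/1 - 1/8
= 1 - 1/8 = 7/8

Sum = 7/8


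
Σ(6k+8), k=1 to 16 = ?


Σ(6k+8) = 6·Σk + 8·n
= 6·136 + 8·16
= 816 + 128 = 944

Σ = 944


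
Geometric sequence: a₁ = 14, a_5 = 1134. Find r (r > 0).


r^(n-1) = aₙ/a₁
r^4 = 1134/14 = 81
r = 81^(1/4)
= ±3; taking r > 0 gives r = 3

r = 3


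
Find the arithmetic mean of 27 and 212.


AM = (27 + 212)/2 = 239/2 = 119.5

AM = 119.5


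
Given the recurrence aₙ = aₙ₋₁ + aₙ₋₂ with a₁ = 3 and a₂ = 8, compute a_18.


Computing iteratively: 3, 8, 11, 19, 30, 49, 79, 128, 207, 335, 542, 877, ...
a_18 = 15737

a_18 = 15737


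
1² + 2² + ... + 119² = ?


n = 119
n(n+1)(2n+1)/6 = 119×120×239/6
= 3412920/6 = 568820

Σk² = 568820


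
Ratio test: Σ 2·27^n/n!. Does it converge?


aₙ = 2·27^n/n!
a_{n+1}/aₙ = 27^(n+1)/(n+1)! × n!/27^n  (constant 2 cancels)
= 27/(n+1)
L = lim(n→∞) 27/(n+1) = 0
L < 1 → series CONVERGES

Converges (ratio test: L = 0 < 1)


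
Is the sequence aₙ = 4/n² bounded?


a₁ = 4, a₂ = 4/4, a₃ = 4/9, ...
0 < aₙ ≤ 4 for all n ≥ 1
The sequence IS bounded

Bounded (0 < aₙ ≤ 4)


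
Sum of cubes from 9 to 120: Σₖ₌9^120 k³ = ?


Σₖ₌9^120 k³ = [120·121/2]² − [8·9/2]²
= 52707600 − 1296 = 52706304

Σk³ = 52706304


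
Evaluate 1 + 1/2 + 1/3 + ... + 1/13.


H_13 = 1/1 + 1/2 + 1/3 + ... + 1/13
= 1145993/360360
≈ 3.1801

H_13 = 1145993/360360 ≈ 3.1801


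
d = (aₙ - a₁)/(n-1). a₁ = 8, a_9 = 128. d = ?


d = (aₙ - a₁)/(n-1)
= (128 - 8)/(9-1)
= 120/8 = 15

d = 15


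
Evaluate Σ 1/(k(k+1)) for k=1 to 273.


1/(k(k+1)) = 1/k - 1/(k+1) (partial fractions)
Telescoping: Σ = 1 - 1/274 = 273/274

Sum = 273/274


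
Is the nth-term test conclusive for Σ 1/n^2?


lim(n→∞) 1/n^2 = 0
lim aₙ = 0 → nth-term test is INCONCLUSIVE
(Need other tests; this is actually a convergent p-series with p=2 > 1)

Inconclusive (lim aₙ = 0; need another test)


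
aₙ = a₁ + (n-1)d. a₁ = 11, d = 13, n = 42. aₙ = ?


aₙ = a₁ + (n-1)d
= 11 + (42-1)×13
= 11 + 533
= 544

a_42 = 544


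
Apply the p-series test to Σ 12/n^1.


p-series test: Σ c/n^p converges if p > 1, diverges if p ≤ 1 (constant c > 0 doesn't affect convergence).
p = 1
1 ≤ 1 → DIVERGES

Diverges (p = 1 ≤ 1)


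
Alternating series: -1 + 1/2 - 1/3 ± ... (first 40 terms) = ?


S = -1 + 1/2 - 1/3 + 1/4 - 1/5 + 1/6 - 1/7 + 1/8 ± ...
= -0.6808
(Full series converges to -ln(2) ≈ -0.6931)

S_40 = -0.6808


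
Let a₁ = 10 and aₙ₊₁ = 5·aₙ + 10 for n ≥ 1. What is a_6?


Computing step by step:
a_1 = 10
a_2 = 60
a_3 = 310
a_4 = 1560
a_5 = 7810
a_6 = 39060


a_6 = 39060


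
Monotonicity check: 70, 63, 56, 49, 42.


Differences: -7, -7, -7, -7
All differences < 0 → strictly DECREASING

Monotonically decreasing


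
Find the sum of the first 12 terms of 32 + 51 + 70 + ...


aₙ = 32 + (12-1)×19 = 241
Sₙ = n(a₁+aₙ)/2 = 12×(32+241)/2
= 12×273/2 = 1638

S_12 = 1638


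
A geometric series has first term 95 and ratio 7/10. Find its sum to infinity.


S∞ = a₁/(1-r) = 95/(1 - 7/10)
= 95/(3/10)
= 950/3

S∞ = 950/3


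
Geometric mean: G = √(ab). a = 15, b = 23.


GM = √(15×23) = √345 = 18.5742

GM = 18.5742


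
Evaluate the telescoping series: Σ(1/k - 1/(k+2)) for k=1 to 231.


Telescoping with gap 2: two head and two tail terms survive.
= (1 + 1/2) - (1/232 + 1/233)
= 3/2 - 1/232 - 1/233 = 80619/54056

Sum = 80619/54056


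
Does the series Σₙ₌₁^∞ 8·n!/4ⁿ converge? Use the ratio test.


aₙ = 8·n!/4^n
a_{n+1}/aₙ = (n+1)!/4^(n+1) × 4^n/n!  (constant 8 cancels)
= (n+1)/4
L = lim(n→∞) (n+1)/4 = ∞
L > 1 → series DIVERGES

Diverges (ratio test: L = ∞ > 1)


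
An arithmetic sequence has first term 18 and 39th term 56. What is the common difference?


d = (aₙ - a₁)/(n-1)
= (56 - 18)/(39-1)
= 38/38 = 1

d = 1


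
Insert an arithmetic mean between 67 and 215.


AM = (67 + 215)/2 = 282/2 = 141

AM = 141


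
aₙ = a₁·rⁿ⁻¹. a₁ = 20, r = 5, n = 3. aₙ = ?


aₙ = a₁·r^(n-1)
= 20×5^2
= 20×25
= 500

a_3 = 500


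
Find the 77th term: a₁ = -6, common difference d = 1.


aₙ = a₁ + (n-1)d
= -6 + (77-1)×1
= -6 + 76
= 70

a_77 = 70


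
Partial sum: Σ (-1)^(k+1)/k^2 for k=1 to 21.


S = 1 - 1/4 + 1/9 - 1/16 + 1/25 - 1/36 + 1/49 - 1/64 ± ...
= 0.8235
(Full series converges to +π²/12 ≈ +0.8225)

S_21 = 0.8235


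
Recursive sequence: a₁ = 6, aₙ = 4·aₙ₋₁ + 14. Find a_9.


Computing step by step:
a_1 = 6
a_2 = 38
a_3 = 166
a_4 = 678
a_5 = 2726
a_6 = 10918
a_7 = 43686
a_8 = 174758
a_9 = 699046


a_9 = 699046


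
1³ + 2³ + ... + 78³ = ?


n(n+1)/2 = 78×79/2 = 3081
Σk³ = 3081² = 9492561

Σk³ = 9492561


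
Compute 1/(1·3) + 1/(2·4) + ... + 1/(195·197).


1/(k(k+2)) = (1/2)·(1/k - 1/(k+2)) (partial fractions)
Telescoping: Σ = (1/2)·(1 + 1/2 - 1/196 - 1/197) = 57525/77224

Sum = 57525/77224


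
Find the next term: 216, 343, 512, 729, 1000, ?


Pattern: perfect cubes: n³
Terms: 216, 343, 512, 729, 1000
Next term = 1331

Next term = 1331


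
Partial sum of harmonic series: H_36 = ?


H_36 = 1/1 + 1/2 + 1/3 + ... + 1/36
= 54801925434709/13127595717600
≈ 4.1746

H_36 = 54801925434709/13127595717600 ≈ 4.1746


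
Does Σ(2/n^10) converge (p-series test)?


p-series test: Σ c/n^p converges if p > 1, diverges if p ≤ 1 (constant c > 0 doesn't affect convergence).
p = 10
10 > 1 → CONVERGES

Converges (p = 10 > 1)


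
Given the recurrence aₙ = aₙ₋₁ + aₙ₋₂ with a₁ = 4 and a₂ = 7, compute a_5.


Computing iteratively: 4, 7, 11, 18, 29
a_5 = 29

a_5 = 29


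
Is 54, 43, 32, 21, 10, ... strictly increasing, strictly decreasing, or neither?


Differences: -11, -11, -11, -11
All differences < 0 → strictly DECREASING

Monotonically decreasing


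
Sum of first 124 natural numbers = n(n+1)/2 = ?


n(n+1)/2 = 124×125/2 = 15500/2 = 7750

Σk = 7750


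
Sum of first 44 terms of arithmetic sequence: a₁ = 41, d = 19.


aₙ = 41 + (44-1)×19 = 858
Sₙ = n(a₁+aₙ)/2 = 44×(41+858)/2
= 44×899/2 = 19778

S_44 = 19778


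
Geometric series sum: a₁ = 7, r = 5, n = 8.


Sₙ = 7×(5^8 - 1)/(5 - 1)
= 7×(390625 - 1)/4
= 7×390624/4
= 683592

S_8 = 683592


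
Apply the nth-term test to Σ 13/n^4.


lim(n→∞) 13/n^4 = 0
lim aₙ = 0 → nth-term test is INCONCLUSIVE
(Need other tests; this is actually a convergent p-series with p=4 > 1)

Inconclusive (lim aₙ = 0; need another test)


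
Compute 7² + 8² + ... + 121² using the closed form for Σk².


Σₖ₌7^121 k² = Σₖ₌₁^121 k² − Σₖ₌₁^6 k²
= 121·122·243/6 − 6·7·13/6
= 597861 − 91 = 597770

Σk² = 597770


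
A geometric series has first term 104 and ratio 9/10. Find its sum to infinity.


S∞ = a₁/(1-r) = 104/(1 - 9/10)
= 104/(1/10)
= 1040

S∞ = 1040


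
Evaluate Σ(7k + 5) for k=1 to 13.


Σ(7k+5) = 7·Σk + 5·n
= 7·91 + 5·13
= 637 + 65 = 702

Σ = 702


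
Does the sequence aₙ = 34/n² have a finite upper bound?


a₁ = 34, a₂ = 34/4, a₃ = 34/9, ...
0 < aₙ ≤ 34 for all n ≥ 1
The sequence IS bounded

Bounded (0 < aₙ ≤ 34)


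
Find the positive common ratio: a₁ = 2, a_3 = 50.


r^(n-1) = aₙ/a₁
r^2 = 50/2 = 25
r = 25^(1/2)
= ±5; taking r > 0 gives r = 5

r = 5


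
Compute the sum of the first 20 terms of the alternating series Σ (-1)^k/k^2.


S = -1 + 1/4 - 1/9 + 1/16 - 1/25 + 1/36 - 1/49 + 1/64 ± ...
= -0.8213
(Full series converges to -π²/12 ≈ -0.8225)

S_20 = -0.8213


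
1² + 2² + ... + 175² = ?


n = 175
n(n+1)(2n+1)/6 = 175×176×351/6
= 10810800/6 = 1801800

Σk² = 1801800


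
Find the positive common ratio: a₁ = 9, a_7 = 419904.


r^(n-1) = aₙ/a₁
r^6 = 419904/9 = 46656
r = 46656^(1/6)
= ±6; taking r > 0 gives r = 6

r = 6


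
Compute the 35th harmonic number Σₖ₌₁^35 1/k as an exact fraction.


H_35 = 1/1 + 1/2 + 1/3 + ... + 1/35
= 54437269998109/13127595717600
≈ 4.1468

H_35 = 54437269998109/13127595717600 ≈ 4.1468


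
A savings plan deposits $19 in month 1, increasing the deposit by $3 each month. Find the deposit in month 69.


aₙ = a₁ + (n-1)d
= 19 + (69-1)×3
= 19 + 204
= 223

a_69 = 223


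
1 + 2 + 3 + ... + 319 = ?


n(n+1)/2 = 319×320/2 = 102080/2 = 51040

Σk = 51040


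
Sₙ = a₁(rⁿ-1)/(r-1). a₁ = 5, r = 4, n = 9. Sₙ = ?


Sₙ = 5×(4^9 - 1)/(4 - 1)
= 5×(262144 - 1)/3
= 5×262143/3
= 436905

S_9 = 436905


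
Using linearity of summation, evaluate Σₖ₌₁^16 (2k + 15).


Σ(2k+15) = 2·Σk + 15·n
= 2·136 + 15·16
= 272 + 240 = 512

Σ = 512


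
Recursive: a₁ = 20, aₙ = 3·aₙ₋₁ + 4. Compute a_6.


Computing step by step:
a_1 = 20
a_2 = 64
a_3 = 196
a_4 = 592
a_5 = 1780
a_6 = 5344


a_6 = 5344


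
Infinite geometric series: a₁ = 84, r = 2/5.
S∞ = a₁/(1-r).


S∞ = a₁/(1-r) = 84/(1 - 2/5)
= 84/(3/5)
= 140

S∞ = 140


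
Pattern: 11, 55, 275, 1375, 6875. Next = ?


Pattern: geometric (r=5)
Terms: 11, 55, 275, 1375, 6875
Next term = 34375

Next term = 34375


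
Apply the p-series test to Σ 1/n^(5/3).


p-series test: Σ c/n^p converges if p > 1, diverges if p ≤ 1 (constant c > 0 doesn't affect convergence).
p = 5/3
5/3 > 1 → CONVERGES

Converges (p = 5/3 > 1)


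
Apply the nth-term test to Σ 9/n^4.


lim(n→∞) 9/n^4 = 0
lim aₙ = 0 → nth-term test is INCONCLUSIVE
(Need other tests; this is actually a convergent p-series with p=4 > 1)

Inconclusive (lim aₙ = 0; need another test)


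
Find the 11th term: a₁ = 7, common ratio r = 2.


aₙ = a₁·r^(n-1)
= 7×2^10
= 7×1024
= 7168

a_11 = 7168


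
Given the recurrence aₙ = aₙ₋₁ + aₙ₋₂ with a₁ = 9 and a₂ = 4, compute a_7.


Computing iteratively: 9, 4, 13, 17, 30, 47, 77
a_7 = 77

a_7 = 77


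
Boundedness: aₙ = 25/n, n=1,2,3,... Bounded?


a₁ = 25, a₂ = 25/2, a₃ = 25/3, ...
0 < aₙ ≤ 25 for all n ≥ 1
Lower bound: 0, Upper bound: 25
The sequence IS bounded

Bounded (0 < aₙ ≤ 25)


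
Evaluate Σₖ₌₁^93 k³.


n(n+1)/2 = 93×94/2 = 4371
Σk³ = 4371² = 19105641

Σk³ = 19105641


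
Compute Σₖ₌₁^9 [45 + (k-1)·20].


aₙ = 45 + (9-1)×20 = 205
Sₙ = n(a₁+aₙ)/2 = 9×(45+205)/2
= 9×250/2 = 1125

S_9 = 1125


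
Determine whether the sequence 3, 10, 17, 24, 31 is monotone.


Differences: 7, 7, 7, 7
All differences > 0 → strictly INCREASING

Monotonically increasing


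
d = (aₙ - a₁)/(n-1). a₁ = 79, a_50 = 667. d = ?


d = (aₙ - a₁)/(n-1)
= (667 - 79)/(50-1)
= 588/49 = 12

d = 12


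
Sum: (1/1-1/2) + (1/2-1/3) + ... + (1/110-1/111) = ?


Telescoping: adjacent terms cancel.
= 1/1 - 1/111
= 1 - 1/111 = 110/111

Sum = 110/111


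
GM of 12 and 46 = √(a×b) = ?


GM = √(12×46) = √552 = 23.4947

GM = 23.4947


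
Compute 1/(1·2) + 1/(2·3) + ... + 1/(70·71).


1/(k(k+1)) = 1/k - 1/(k+1) (partial fractions)
Telescoping: Σ = 1 - 1/71 = 70/71

Sum = 70/71


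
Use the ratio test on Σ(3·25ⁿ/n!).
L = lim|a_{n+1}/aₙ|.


aₙ = 3·25^n/n!
a_{n+1}/aₙ = 25^(n+1)/(n+1)! × n!/25^n  (constant 3 cancels)
= 25/(n+1)
L = lim(n→∞) 25/(n+1) = 0
L < 1 → series CONVERGES

Converges (ratio test: L = 0 < 1)


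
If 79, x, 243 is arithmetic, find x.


AM = (79 + 243)/2 = 322/2 = 161

AM = 161


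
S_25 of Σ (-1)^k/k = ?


S = -1 + 1/2 - 1/3 + 1/4 - 1/5 + 1/6 - 1/7 + 1/8 ± ...
= -0.7127
(Full series converges to -ln(2) ≈ -0.6931)

S_25 = -0.7127


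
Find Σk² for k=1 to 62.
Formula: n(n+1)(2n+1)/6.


n = 62
n(n+1)(2n+1)/6 = 62×63×125/6
= 488250/6 = 81375

Σk² = 81375


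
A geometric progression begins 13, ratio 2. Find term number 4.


aₙ = a₁·r^(n-1)
= 13×2^3
= 13×8
= 104

a_4 = 104


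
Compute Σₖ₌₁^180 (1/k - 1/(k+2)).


Telescoping with gap 2: two head and two tail terms survive.
= (1 + 1/2) - (1/181 + 1/182)
= 3/2 - 1/181 - 1/182 = 24525/16471

Sum = 24525/16471


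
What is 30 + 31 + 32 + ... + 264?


Σₖ₌30^264 k = Σₖ₌₁^264 k − Σₖ₌₁^29 k
= 264·265/2 − 29·30/2
= 34980 − 435 = 34545

Σk = 34545


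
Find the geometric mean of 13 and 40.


GM = √(13×40) = √520 = 22.8035

GM = 22.8035


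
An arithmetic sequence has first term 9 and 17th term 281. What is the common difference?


d = (aₙ - a₁)/(n-1)
= (281 - 9)/(17-1)
= 272/16 = 17

d = 17


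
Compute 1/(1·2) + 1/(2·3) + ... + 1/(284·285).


1/(k(k+1)) = 1/k - 1/(k+1) (partial fractions)
Telescoping: Σ = 1 - 1/285 = 284/285

Sum = 284/285


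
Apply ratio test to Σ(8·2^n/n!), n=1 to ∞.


aₙ = 8·2^n/n!
a_{n+1}/aₙ = 2^(n+1)/(n+1)! × n!/2^n  (constant 8 cancels)
= 2/(n+1)
L = lim(n→∞) 2/(n+1) = 0
L < 1 → series CONVERGES

Converges (ratio test: L = 0 < 1)


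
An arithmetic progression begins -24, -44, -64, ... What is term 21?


aₙ = a₁ + (n-1)d
= -24 + (21-1)×-20
= -24 - 400
= -424

a_21 = -424


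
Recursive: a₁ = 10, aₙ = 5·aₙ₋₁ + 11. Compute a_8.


Computing step by step:
a_1 = 10
a_2 = 61
a_3 = 316
a_4 = 1591
a_5 = 7966
a_6 = 39841
a_7 = 199216
a_8 = 996091


a_8 = 996091


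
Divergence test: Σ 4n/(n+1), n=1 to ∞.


lim(n→∞) 4n/(n+1) = 4/1 = 4  (divide numerator and denominator by n)
lim aₙ = 4 ≠ 0 → series DIVERGES

Diverges (lim aₙ = 4 ≠ 0)


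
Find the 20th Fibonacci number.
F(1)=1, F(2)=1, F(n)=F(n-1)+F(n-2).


Fibonacci sequence: 1, 1, 2, 3, 5, 8, 13, 21, 34, 55, 89, ...
F(20) = 6765

F(20) = 6765


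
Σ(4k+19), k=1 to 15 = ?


Σ(4k+19) = 4·Σk + 19·n
= 4·120 + 19·15
= 480 + 285 = 765

Σ = 765


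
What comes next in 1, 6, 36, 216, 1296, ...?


Pattern: geometric (r=6)
Terms: 1, 6, 36, 216, 1296
Next term = 7776

Next term = 7776


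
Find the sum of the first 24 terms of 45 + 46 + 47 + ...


aₙ = 45 + (24-1)×1 = 68
Sₙ = n(a₁+aₙ)/2 = 24×(45+68)/2
= 24×113/2 = 1356

S_24 = 1356
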